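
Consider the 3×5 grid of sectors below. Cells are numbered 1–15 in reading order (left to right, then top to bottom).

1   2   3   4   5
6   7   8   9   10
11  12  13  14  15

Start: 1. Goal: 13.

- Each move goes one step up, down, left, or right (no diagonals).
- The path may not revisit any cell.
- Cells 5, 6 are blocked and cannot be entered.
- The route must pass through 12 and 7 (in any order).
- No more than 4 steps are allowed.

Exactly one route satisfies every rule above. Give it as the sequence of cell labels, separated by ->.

Any route must reach 12 and 7 and still end at 13 within 4 moves, so the order of the required stops is forced.
Route from 1: right to 2, 2× down (reaching 12), right to 13 — 4 moves in all.
Check: all required cells visited; 4 ≤ 4 moves.

1 -> 2 -> 7 -> 12 -> 13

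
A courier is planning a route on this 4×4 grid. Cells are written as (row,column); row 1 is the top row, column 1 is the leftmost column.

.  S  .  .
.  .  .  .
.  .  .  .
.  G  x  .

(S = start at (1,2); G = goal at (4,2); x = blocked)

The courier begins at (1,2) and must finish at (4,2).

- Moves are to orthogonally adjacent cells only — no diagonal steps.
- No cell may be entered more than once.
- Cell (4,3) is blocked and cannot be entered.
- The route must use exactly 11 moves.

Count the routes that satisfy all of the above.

Need simple routes of exactly 11 moves from (1,2) to (4,2) (Manhattan distance 3, so 4 moves are spent on a detour and 4 undoing it).
Branch systematically from the start, pruning whenever the remaining move budget drops below the Manhattan distance to (4,2) or differs from it in parity. Grouping the completions by first move — via (2,2): 1; via (1,1): 2; via (1,3): 6 — and summing: 1 + 2 + 6 = 9.
That gives 9 routes.

9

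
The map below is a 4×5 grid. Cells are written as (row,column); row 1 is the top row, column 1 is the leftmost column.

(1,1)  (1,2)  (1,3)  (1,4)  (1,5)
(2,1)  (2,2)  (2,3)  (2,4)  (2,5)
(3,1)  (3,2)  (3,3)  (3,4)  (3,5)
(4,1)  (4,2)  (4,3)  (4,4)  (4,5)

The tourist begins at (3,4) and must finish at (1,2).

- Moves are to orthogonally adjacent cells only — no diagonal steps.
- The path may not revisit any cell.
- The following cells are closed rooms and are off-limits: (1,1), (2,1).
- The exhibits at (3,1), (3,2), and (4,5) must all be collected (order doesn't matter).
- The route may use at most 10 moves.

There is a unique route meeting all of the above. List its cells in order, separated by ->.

The budget equals the shortest possible length, so every move has to be on a shortest route through the required cells.
Route from (3,4): right to (3,5), down to (4,5), 4× left (reaching (4,1)), up to (3,1), right to (3,2), 2× up (reaching (1,2)) — 10 moves in all.
Check: all required cells visited; 10 ≤ 10 moves.

(3,4) -> (3,5) -> (4,5) -> (4,4) -> (4,3) -> (4,2) -> (4,1) -> (3,1) -> (3,2) -> (2,2) -> (1,2)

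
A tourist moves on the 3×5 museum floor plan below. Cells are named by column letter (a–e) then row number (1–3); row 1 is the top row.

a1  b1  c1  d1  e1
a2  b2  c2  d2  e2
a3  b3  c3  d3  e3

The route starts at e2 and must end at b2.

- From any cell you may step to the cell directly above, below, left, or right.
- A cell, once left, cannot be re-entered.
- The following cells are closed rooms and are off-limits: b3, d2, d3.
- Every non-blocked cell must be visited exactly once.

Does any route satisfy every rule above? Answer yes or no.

Cell a3 has only one open neighbour but is neither the start nor the goal, so a Hamiltonian route would have to both enter and leave it through the same neighbour — impossible without revisiting.

no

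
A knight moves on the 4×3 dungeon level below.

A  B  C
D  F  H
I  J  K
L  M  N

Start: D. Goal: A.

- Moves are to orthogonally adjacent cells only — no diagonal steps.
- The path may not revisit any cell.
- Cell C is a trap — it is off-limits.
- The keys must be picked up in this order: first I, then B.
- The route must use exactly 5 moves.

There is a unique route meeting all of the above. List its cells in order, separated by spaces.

D I J F B A

The waypoints must appear in the order I, B, with no cell reused.
Route from D: down 1 to I, right 1 to J, up 2 to B, left 1 to A — 5 moves in all.
Check: order respected (I at step 1, B at step 4); 5 moves as required.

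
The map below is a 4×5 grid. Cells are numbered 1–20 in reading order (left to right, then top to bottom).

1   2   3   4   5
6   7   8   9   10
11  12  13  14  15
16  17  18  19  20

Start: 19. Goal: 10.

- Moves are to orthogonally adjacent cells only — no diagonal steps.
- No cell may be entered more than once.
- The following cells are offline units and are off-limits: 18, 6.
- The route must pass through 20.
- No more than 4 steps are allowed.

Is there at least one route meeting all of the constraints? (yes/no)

yes

One route that works: 19 → 20 → 15 → 10.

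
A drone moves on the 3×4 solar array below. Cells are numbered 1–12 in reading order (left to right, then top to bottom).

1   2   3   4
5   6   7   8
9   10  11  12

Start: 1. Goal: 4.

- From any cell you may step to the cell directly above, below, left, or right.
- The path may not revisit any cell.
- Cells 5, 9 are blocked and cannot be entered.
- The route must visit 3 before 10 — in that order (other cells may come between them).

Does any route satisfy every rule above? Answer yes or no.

One route that works: 1 → 2 → 3 → 7 → 6 → 10 → 11 → 12 → 8 → 4.

yes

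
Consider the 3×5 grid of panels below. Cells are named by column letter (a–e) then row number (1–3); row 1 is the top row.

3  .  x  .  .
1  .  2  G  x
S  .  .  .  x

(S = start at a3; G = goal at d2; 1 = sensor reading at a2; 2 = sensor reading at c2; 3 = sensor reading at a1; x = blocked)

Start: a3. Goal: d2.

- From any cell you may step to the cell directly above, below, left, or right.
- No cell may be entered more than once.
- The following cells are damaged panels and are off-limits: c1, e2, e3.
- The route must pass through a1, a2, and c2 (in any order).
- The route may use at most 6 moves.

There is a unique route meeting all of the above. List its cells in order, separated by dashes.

a3 - a2 - a1 - b1 - b2 - c2 - d2

Any route must reach a1, a2, and c2 and still end at d2 within 6 moves, so the order of the required stops is forced.
Route from a3: up 2 to a1, right 1 to b1, down 1 to b2, right 2 to d2 — 6 moves in all.
Check: all required cells visited; 6 ≤ 6 moves.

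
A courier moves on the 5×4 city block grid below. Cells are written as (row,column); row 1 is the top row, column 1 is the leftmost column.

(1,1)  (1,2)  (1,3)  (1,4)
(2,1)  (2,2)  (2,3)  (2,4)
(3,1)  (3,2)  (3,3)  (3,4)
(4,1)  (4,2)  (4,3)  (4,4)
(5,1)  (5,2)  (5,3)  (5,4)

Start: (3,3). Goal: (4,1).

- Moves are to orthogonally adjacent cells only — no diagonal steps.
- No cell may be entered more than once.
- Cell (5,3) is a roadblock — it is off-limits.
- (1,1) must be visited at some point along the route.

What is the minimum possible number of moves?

7

Any route passes through (1,1) somewhere between (3,3) and (4,1). Summing Manhattan distances along the two legs ((3,3) → (1,1) → (4,1)) gives a lower bound of 4 + 3 = 7 moves.
A route of 7 moves achieves this: (3,3) → (2,3) → (1,3) → (1,2) → (1,1) → (2,1) → (3,1) → (4,1).
Since 7 matches the lower bound, it is optimal.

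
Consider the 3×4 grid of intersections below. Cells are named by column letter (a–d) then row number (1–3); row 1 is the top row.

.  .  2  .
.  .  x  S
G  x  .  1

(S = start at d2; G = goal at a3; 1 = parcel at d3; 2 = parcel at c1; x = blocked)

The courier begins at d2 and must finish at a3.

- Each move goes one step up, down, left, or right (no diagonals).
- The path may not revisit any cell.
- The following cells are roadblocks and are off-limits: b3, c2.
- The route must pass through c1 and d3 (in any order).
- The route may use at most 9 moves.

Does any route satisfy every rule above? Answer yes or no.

Every way from d3 onward to a3 runs back through d2, which the route has already used — so it cannot be completed without a revisit.

no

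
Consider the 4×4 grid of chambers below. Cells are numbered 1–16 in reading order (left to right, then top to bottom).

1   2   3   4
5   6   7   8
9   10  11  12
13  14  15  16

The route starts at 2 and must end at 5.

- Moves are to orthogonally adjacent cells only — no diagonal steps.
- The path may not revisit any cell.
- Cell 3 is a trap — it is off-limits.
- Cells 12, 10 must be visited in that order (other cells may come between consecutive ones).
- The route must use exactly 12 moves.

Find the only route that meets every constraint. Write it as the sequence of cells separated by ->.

2 -> 6 -> 7 -> 8 -> 12 -> 16 -> 15 -> 11 -> 10 -> 14 -> 13 -> 9 -> 5

The waypoints must appear in the order 12, 10, with no cell reused.
Route from 2: down to 6, 2× right (reaching 8), 2× down (reaching 16), left to 15, up to 11, left to 10, down to 14, left to 13, 2× up (reaching 5) — 12 moves in all.
Check: order respected (12 at step 4, 10 at step 8); 12 moves as required.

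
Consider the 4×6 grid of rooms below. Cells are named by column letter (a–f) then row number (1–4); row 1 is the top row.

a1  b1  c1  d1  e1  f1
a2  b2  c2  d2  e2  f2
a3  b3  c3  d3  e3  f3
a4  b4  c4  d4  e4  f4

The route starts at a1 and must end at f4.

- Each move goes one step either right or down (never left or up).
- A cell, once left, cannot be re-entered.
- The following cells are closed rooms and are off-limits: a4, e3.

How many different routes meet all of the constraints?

25

A right/down-only route from a1 to f4 makes exactly 3 down-moves and 5 right-moves in some order.
With no other constraints that would be C(8,3) = 56 routes.
Subtract routes through each blocked cell (inclusion–exclusion for overlaps): − through e3: 30 − through a4: 1 → 25.
That gives 25 routes.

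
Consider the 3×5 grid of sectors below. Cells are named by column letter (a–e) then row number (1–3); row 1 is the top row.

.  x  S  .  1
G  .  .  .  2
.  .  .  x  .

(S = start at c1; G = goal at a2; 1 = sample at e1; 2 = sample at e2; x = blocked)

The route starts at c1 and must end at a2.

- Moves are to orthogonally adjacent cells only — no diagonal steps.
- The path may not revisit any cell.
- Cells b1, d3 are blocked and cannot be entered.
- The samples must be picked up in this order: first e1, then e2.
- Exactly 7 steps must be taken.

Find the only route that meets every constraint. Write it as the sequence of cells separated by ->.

The waypoints must appear in the order e1, e2, with no cell reused.
Route from c1: 2× right (reaching e1), down to e2, 4× left (reaching a2) — 7 moves in all.
Check: order respected (1 at step 2, 2 at step 3); 7 moves as required.

c1 -> d1 -> e1 -> e2 -> d2 -> c2 -> b2 -> a2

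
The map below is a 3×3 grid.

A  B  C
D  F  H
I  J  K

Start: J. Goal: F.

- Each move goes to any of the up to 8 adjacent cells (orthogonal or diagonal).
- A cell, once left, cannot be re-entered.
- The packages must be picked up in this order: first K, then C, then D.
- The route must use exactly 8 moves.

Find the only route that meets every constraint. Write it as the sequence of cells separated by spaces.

J K H C B A D I F

The waypoints must appear in the order K, C, D, with no cell reused.
Route from J: right to K, 2× up (reaching C), 2× left (reaching A), 2× down (reaching I), up-right to F — 8 moves in all.
Check: order respected (K at step 1, C at step 3, D at step 6); 8 moves as required.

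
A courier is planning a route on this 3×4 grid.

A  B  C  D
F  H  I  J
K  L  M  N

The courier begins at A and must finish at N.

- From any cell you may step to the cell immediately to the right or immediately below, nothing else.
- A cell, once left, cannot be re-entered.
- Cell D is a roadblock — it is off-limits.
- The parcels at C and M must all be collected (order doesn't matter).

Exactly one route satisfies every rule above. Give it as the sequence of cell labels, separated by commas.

A, B, C, I, M, N

Moves only go right or down, so the column and row indices never decrease.
Route from A: right 2 to C, down 2 to M, right 1 to N — 5 moves in all.
Check: all required cells visited.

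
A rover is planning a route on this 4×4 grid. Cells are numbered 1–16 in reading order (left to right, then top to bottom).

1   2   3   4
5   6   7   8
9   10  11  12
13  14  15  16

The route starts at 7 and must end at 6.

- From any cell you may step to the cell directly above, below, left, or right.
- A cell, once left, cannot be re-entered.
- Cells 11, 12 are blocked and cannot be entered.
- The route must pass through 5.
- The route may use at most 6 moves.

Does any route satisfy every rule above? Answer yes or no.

One route that works: 7 → 3 → 2 → 1 → 5 → 6.

yes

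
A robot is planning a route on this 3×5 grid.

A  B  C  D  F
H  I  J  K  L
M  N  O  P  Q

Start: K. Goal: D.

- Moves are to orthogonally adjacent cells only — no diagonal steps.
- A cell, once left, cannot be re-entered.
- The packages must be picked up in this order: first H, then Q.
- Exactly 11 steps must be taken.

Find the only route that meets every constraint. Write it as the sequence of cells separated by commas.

The waypoints must appear in the order H, Q, with no cell reused.
Route from K: left 3 to H, down 1 to M, right 4 to Q, up 2 to F, left 1 to D — 11 moves in all.
Check: order respected (H at step 3, Q at step 8); 11 moves as required.

K, J, I, H, M, N, O, P, Q, L, F, D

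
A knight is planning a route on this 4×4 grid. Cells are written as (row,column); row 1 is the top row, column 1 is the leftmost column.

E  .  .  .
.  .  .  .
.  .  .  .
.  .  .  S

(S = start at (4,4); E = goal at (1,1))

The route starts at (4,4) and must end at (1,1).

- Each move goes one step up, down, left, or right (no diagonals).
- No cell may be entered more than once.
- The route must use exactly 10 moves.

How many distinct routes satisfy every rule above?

48

Need simple routes of exactly 10 moves from (4,4) to (1,1) (Manhattan distance 6, so 2 moves are spent on a detour and 2 undoing it).
Branch systematically from the start, pruning whenever the remaining move budget drops below the Manhattan distance to (1,1) or differs from it in parity. Grouping the completions by first move — via (3,4): 24; via (4,3): 24 — and summing: 24 + 24 = 48.
That gives 48 routes.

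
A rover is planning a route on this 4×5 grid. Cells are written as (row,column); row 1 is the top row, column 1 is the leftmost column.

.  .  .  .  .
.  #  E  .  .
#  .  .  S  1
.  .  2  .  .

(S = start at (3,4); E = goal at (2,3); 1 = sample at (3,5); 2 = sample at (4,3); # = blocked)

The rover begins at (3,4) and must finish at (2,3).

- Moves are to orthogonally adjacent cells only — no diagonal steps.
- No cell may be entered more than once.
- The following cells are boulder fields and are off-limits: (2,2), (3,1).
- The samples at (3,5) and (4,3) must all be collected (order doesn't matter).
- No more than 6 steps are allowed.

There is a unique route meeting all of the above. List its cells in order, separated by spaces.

The budget equals the shortest possible length, so every move has to be on a shortest route through the required cells.
Route from (3,4): right to (3,5), down to (4,5), 2× left (reaching (4,3)), 2× up (reaching (2,3)) — 6 moves in all.
Check: all required cells visited; 6 ≤ 6 moves.

(3,4) (3,5) (4,5) (4,4) (4,3) (3,3) (2,3)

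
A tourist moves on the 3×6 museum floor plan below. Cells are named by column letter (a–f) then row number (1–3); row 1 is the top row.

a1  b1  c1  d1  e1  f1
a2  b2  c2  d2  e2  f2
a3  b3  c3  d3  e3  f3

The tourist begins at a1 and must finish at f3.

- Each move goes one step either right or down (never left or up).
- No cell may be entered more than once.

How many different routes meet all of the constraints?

A right/down-only route from a1 to f3 makes exactly 2 down-moves and 5 right-moves in some order.
With no other constraints that would be C(7,2) = 21 routes.
That gives 21 routes.

21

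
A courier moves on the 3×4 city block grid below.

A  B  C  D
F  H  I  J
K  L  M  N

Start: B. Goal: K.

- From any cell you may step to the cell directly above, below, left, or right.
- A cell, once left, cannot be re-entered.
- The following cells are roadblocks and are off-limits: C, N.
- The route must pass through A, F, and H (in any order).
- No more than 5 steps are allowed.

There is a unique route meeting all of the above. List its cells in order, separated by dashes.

B - A - F - H - L - K

The budget equals the shortest possible length, so every move has to be on a shortest route through the required cells.
Route from B: left to A, down to F, right to H, down to L, left to K — 5 moves in all.
Check: all required cells visited; 5 ≤ 5 moves.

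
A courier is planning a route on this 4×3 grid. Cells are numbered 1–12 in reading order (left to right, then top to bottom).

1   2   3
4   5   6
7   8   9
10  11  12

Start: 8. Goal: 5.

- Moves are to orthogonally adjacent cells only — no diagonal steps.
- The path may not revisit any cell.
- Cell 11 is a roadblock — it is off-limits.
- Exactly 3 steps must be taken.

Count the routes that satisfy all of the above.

2

Need simple routes of exactly 3 moves from 8 to 5 (Manhattan distance 1, so 1 moves are spent on a detour and 1 undoing it).
Enumerating: 8 7 4 5 | 8 9 6 5.
That gives 2 routes.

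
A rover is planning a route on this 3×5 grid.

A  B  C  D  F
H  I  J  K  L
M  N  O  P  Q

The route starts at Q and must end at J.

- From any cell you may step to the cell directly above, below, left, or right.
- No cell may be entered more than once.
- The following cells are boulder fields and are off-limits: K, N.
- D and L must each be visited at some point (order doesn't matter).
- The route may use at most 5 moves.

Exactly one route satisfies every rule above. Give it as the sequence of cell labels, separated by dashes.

Q - L - F - D - C - J

Any route must reach D and L and still end at J within 5 moves, so the order of the required stops is forced.
Route from Q: up 2 to F, left 2 to C, down 1 to J — 5 moves in all.
Check: all required cells visited; 5 ≤ 5 moves.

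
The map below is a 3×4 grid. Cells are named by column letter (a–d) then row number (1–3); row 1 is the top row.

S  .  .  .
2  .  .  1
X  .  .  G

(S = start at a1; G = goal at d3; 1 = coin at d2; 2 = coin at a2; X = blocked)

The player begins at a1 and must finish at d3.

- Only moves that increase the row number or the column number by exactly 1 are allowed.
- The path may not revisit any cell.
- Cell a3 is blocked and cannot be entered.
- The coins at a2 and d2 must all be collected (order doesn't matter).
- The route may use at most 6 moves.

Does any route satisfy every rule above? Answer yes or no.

One route that works: a1 → a2 → b2 → c2 → d2 → d3.

yes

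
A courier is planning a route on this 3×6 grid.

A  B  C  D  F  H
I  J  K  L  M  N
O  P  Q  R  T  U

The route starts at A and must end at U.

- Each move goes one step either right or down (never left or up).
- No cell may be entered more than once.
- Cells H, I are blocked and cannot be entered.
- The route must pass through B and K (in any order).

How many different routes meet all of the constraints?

A right/down-only route from A to U makes exactly 2 down-moves and 5 right-moves in some order.
With no other constraints that would be C(7,2) = 21 routes.
A monotone route can only reach the required cells in the order B, K, so split there and multiply the segment counts (each segment already excludes blocked cells): A→B: 1; B→K: 2; K→U: 4; product = 8.
That gives 8 routes.

8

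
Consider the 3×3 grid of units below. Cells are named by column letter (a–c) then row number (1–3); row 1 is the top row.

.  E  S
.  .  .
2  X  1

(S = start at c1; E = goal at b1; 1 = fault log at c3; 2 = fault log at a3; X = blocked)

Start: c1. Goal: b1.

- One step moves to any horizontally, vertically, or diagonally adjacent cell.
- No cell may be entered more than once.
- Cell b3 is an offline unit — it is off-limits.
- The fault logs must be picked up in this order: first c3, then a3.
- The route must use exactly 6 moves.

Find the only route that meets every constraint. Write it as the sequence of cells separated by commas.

The waypoints must appear in the order c3, a3, with no cell reused.
Route from c1: 2× down (reaching c3), up-left to b2, down-left to a3, up to a2, up-right to b1 — 6 moves in all.
Check: order respected (1 at step 2, 2 at step 4); 6 moves as required.

c1, c2, c3, b2, a3, a2, b1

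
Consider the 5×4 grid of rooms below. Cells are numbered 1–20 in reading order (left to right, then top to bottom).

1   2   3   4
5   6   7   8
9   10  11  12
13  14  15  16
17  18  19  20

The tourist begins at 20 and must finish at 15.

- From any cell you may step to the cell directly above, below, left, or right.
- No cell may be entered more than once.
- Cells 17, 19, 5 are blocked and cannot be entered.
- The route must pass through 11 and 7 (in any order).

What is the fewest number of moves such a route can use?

Any route passes through 11 and 7 in some order between 20 and 15. Summing Manhattan distances along each leg and taking the cheapest ordering (20 → 7 → 11 → 15) gives a lower bound of 4 + 1 + 1 = 6 moves.
A route of 6 moves achieves this: 20 → 16 → 12 → 8 → 7 → 11 → 15.
Since 6 matches the lower bound, it is optimal.

6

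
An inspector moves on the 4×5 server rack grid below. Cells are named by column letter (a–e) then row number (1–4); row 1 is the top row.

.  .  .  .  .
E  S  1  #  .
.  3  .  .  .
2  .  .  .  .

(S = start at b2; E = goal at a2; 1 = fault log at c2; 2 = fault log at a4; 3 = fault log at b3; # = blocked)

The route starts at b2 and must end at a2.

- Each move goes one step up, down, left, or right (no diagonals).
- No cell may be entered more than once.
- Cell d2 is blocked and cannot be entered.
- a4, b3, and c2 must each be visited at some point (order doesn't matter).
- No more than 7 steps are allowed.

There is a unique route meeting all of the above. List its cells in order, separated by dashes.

Any route must reach a4, b3, and c2 and still end at a2 within 7 moves, so the order of the required stops is forced.
Route from b2: right to c2, down to c3, left to b3, down to b4, left to a4, 2× up (reaching a2) — 7 moves in all.
Check: all required cells visited; 7 ≤ 7 moves.

b2 - c2 - c3 - b3 - b4 - a4 - a3 - a2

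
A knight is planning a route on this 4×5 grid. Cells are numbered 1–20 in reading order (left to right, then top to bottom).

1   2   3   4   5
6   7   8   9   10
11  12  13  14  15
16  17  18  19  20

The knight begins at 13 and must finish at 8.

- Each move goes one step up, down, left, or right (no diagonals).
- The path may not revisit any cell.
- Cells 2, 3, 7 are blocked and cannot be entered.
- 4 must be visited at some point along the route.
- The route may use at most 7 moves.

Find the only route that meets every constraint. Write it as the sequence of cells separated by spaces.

The 7-move cap with required stops at 4 leaves no slack for detours.
Route from 13: right 2 to 15, up 2 to 5, left 1 to 4, down 1 to 9, left 1 to 8 — 7 moves in all.
Check: all required cells visited; 7 ≤ 7 moves.

13 14 15 10 5 4 9 8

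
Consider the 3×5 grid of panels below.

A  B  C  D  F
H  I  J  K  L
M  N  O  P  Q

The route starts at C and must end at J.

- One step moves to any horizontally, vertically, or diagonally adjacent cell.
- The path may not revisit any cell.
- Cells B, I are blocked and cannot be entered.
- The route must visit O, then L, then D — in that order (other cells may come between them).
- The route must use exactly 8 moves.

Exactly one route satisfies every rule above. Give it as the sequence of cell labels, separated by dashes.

C - K - O - P - Q - L - F - D - J

The waypoints must appear in the order O, L, D, with no cell reused.
Route from C: down-right to K, down-left to O, 2× right (reaching Q), 2× up (reaching F), left to D, down-left to J — 8 moves in all.
Check: order respected (O at step 2, L at step 5, D at step 7); 8 moves as required.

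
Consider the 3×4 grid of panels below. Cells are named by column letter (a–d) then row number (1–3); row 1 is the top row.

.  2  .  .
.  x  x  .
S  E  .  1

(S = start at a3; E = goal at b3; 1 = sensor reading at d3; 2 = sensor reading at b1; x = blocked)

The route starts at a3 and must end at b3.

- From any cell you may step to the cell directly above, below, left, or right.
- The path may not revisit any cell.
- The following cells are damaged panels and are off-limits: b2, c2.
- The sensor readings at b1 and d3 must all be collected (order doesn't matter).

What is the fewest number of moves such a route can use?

Any route passes through b1 and d3 in some order between a3 and b3. Summing Manhattan distances along each leg and taking the cheapest ordering (a3 → d3 → b1 → b3) gives a lower bound of 3 + 4 + 2 = 9 moves.
A route of 9 moves achieves this: a3 → a2 → a1 → b1 → c1 → d1 → d2 → d3 → c3 → b3.
Since 9 matches the lower bound, it is optimal.

9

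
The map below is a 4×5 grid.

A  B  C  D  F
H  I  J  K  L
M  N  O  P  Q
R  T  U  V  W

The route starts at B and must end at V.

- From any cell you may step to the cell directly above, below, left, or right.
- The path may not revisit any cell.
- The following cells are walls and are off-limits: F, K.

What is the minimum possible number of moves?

The Manhattan distance from B to V is |1−4| + |2−4| = 5, so at least 5 moves are needed.
A route of 5 moves achieves this: B → I → N → T → U → V.
Since 5 matches the lower bound, it is optimal.

5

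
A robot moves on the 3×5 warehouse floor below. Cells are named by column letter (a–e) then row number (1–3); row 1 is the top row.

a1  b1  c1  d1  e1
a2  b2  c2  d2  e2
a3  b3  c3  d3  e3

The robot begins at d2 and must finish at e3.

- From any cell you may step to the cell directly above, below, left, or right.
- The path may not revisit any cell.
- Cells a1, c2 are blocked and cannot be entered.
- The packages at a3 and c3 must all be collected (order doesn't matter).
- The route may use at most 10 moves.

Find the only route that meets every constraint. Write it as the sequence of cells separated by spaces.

d2 d1 c1 b1 b2 a2 a3 b3 c3 d3 e3

The budget equals the shortest possible length, so every move has to be on a shortest route through the required cells.
Route from d2: up to d1, 2× left (reaching b1), down to b2, left to a2, down to a3, 4× right (reaching e3) — 10 moves in all.
Check: all required cells visited; 10 ≤ 10 moves.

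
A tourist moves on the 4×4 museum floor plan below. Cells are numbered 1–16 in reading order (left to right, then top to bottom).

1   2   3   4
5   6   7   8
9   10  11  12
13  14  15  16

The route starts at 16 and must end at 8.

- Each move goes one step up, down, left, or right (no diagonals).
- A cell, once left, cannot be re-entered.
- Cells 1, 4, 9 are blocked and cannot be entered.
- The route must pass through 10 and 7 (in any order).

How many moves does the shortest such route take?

6

Any route passes through 10 and 7 in some order between 16 and 8. Summing Manhattan distances along each leg and taking the cheapest ordering (16 → 10 → 7 → 8) gives a lower bound of 3 + 2 + 1 = 6 moves.
A route of 6 moves achieves this: 16 → 12 → 11 → 10 → 6 → 7 → 8.
Since 6 matches the lower bound, it is optimal.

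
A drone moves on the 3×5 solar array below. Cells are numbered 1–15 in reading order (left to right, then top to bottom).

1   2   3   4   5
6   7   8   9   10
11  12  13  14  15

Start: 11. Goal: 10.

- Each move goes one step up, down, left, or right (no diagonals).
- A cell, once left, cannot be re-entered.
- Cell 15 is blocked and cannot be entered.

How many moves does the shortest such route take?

The Manhattan distance from 11 to 10 is |3−2| + |1−5| = 5, so at least 5 moves are needed.
A route of 5 moves achieves this: 11 → 6 → 7 → 8 → 9 → 10.
Since 5 matches the lower bound, it is optimal.

5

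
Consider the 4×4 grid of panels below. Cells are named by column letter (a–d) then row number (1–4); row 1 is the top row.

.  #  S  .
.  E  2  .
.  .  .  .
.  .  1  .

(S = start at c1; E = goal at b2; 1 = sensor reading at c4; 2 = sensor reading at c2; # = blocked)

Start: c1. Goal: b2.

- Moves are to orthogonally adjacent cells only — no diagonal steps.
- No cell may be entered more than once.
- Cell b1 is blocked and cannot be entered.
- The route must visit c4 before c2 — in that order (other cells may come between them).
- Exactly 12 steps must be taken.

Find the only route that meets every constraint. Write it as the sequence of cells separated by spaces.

c1 d1 d2 d3 d4 c4 b4 a4 a3 b3 c3 c2 b2

The waypoints must appear in the order c4, c2, with no cell reused.
Route from c1: right 1 to d1, down 3 to d4, left 3 to a4, up 1 to a3, right 2 to c3, up 1 to c2, left 1 to b2 — 12 moves in all.
Check: order respected (1 at step 5, 2 at step 11); 12 moves as required.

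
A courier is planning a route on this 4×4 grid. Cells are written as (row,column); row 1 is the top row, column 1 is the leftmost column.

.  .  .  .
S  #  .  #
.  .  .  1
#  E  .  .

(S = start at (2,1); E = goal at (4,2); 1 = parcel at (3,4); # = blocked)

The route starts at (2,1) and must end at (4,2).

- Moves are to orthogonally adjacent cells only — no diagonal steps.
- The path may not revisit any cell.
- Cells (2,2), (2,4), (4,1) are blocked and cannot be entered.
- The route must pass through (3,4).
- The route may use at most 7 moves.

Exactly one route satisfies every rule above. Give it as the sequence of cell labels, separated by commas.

The budget equals the shortest possible length, so every move has to be on a shortest route through the required cells.
Route from (2,1): down 1 to (3,1), right 3 to (3,4), down 1 to (4,4), left 2 to (4,2) — 7 moves in all.
Check: all required cells visited; 7 ≤ 7 moves.

(2,1), (3,1), (3,2), (3,3), (3,4), (4,4), (4,3), (4,2)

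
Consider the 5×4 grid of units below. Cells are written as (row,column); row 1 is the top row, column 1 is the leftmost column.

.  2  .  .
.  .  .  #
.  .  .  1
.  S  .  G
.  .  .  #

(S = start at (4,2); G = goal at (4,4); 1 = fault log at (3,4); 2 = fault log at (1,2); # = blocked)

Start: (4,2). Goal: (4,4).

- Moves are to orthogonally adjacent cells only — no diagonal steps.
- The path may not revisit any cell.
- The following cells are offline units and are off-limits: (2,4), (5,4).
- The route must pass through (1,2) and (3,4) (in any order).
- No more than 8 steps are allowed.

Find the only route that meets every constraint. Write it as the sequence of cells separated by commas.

Any route must reach (1,2) and (3,4) and still end at (4,4) within 8 moves, so the order of the required stops is forced.
Route from (4,2): 3× up (reaching (1,2)), right to (1,3), 2× down (reaching (3,3)), right to (3,4), down to (4,4) — 8 moves in all.
Check: all required cells visited; 8 ≤ 8 moves.

(4,2), (3,2), (2,2), (1,2), (1,3), (2,3), (3,3), (3,4), (4,4)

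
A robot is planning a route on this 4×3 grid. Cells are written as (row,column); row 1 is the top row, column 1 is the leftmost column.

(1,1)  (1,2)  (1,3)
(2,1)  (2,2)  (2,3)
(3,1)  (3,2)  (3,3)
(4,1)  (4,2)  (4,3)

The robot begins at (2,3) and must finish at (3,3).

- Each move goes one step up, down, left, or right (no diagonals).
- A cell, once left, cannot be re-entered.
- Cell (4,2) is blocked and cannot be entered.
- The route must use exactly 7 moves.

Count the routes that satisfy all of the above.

Need simple routes of exactly 7 moves from (2,3) to (3,3) (Manhattan distance 1, so 3 moves are spent on a detour and 3 undoing it).
Enumerating: (2,3) (1,3) (1,2) (2,2) (2,1) (3,1) (3,2) (3,3) | (2,3) (1,3) (1,2) (1,1) (2,1) (3,1) (3,2) (3,3) | (2,3) (1,3) (1,2) (1,1) (2,1) (2,2) (3,2) (3,3) | (2,3) (2,2) (1,2) (1,1) (2,1) (3,1) (3,2) (3,3).
That gives 4 routes.

4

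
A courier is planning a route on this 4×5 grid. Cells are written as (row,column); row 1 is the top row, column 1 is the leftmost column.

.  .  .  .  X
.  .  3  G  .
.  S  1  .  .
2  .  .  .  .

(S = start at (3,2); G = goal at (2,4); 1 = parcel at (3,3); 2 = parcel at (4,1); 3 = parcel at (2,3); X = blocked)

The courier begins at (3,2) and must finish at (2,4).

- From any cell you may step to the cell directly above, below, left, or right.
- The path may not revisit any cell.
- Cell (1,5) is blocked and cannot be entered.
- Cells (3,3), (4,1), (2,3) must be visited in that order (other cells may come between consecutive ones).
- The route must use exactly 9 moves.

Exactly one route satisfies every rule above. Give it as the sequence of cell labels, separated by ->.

(3,2) -> (3,3) -> (4,3) -> (4,2) -> (4,1) -> (3,1) -> (2,1) -> (2,2) -> (2,3) -> (2,4)

The waypoints must appear in the order (3,3), (4,1), (2,3), with no cell reused.
Route from (3,2): right 1 to (3,3), down 1 to (4,3), left 2 to (4,1), up 2 to (2,1), right 3 to (2,4) — 9 moves in all.
Check: order respected (1 at step 1, 2 at step 4, 3 at step 8); 9 moves as required.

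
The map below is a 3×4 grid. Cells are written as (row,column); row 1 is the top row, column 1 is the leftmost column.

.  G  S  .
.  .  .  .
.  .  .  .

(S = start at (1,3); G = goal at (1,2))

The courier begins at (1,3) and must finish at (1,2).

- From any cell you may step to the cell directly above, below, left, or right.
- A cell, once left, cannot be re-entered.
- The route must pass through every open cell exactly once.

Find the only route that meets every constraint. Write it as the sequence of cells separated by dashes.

Need to visit all 12 open cells exactly once, starting at (1,3) and ending at (1,2).
Cell (1,4) has only two open neighbours ((2,4) and (1,3)), so the path must pass straight through it: one of those is the cell it's entered from and the other is where it exits.
Route from (1,3): right 1 to (1,4), down 2 to (3,4), left 1 to (3,3), up 1 to (2,3), left 1 to (2,2), down 1 to (3,2), left 1 to (3,1), up 2 to (1,1), right 1 to (1,2) — 11 moves in all.
Check: all 12 open cells covered.

(1,3) - (1,4) - (2,4) - (3,4) - (3,3) - (2,3) - (2,2) - (3,2) - (3,1) - (2,1) - (1,1) - (1,2)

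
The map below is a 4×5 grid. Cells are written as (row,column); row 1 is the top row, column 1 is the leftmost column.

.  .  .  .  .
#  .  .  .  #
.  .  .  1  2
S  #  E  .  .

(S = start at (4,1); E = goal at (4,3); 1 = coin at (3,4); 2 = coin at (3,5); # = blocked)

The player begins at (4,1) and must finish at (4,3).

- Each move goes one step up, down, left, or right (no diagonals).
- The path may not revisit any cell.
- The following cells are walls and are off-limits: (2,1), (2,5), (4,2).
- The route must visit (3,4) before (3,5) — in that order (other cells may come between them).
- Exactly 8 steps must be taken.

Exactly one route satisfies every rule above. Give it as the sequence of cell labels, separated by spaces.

(4,1) (3,1) (3,2) (3,3) (3,4) (3,5) (4,5) (4,4) (4,3)

The waypoints must appear in the order (3,4), (3,5), with no cell reused.
Route from (4,1): up to (3,1), 4× right (reaching (3,5)), down to (4,5), 2× left (reaching (4,3)) — 8 moves in all.
Check: order respected (1 at step 4, 2 at step 5); 8 moves as required.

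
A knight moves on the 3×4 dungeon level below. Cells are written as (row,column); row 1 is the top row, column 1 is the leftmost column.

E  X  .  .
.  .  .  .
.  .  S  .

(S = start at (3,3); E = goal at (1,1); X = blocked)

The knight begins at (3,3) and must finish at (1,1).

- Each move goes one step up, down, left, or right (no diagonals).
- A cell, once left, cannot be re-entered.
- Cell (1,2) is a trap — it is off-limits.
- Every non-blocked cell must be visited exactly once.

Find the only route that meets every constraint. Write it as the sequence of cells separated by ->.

(3,3) -> (3,4) -> (2,4) -> (1,4) -> (1,3) -> (2,3) -> (2,2) -> (3,2) -> (3,1) -> (2,1) -> (1,1)

Need to visit all 11 open cells exactly once, starting at (3,3) and ending at (1,1).
Cell (1,4) has only two open neighbours ((2,4) and (1,3)), so the path must pass straight through it: one of those is the cell it's entered from and the other is where it exits.
Route from (3,3): right 1 to (3,4), up 2 to (1,4), left 1 to (1,3), down 1 to (2,3), left 1 to (2,2), down 1 to (3,2), left 1 to (3,1), up 2 to (1,1) — 10 moves in all.
Check: all 11 open cells covered.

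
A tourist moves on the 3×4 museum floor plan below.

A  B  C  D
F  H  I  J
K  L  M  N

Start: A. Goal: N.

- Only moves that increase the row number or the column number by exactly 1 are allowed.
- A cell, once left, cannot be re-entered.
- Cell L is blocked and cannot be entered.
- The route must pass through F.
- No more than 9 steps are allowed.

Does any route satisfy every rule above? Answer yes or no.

yes

One route that works: A → F → H → I → M → N.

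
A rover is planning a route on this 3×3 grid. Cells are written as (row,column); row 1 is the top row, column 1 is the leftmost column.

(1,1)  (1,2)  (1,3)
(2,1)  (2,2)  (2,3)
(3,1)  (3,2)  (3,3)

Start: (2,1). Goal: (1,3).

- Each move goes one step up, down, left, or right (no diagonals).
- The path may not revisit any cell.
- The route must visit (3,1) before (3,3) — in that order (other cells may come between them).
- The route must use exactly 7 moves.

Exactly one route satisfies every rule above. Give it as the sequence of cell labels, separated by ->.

(2,1) -> (3,1) -> (3,2) -> (3,3) -> (2,3) -> (2,2) -> (1,2) -> (1,3)

The waypoints must appear in the order (3,1), (3,3), with no cell reused.
Route from (2,1): down to (3,1), 2× right (reaching (3,3)), up to (2,3), left to (2,2), up to (1,2), right to (1,3) — 7 moves in all.
Check: order respected ((3,1) at step 1, (3,3) at step 3); 7 moves as required.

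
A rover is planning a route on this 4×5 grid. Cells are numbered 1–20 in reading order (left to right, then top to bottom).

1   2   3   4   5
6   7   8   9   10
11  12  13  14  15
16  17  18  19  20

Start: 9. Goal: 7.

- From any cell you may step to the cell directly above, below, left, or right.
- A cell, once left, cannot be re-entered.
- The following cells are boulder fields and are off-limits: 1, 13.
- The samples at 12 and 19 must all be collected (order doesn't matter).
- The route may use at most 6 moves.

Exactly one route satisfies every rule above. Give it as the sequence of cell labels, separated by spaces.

The budget equals the shortest possible length, so every move has to be on a shortest route through the required cells.
Route from 9: down 2 to 19, left 2 to 17, up 2 to 7 — 6 moves in all.
Check: all required cells visited; 6 ≤ 6 moves.

9 14 19 18 17 12 7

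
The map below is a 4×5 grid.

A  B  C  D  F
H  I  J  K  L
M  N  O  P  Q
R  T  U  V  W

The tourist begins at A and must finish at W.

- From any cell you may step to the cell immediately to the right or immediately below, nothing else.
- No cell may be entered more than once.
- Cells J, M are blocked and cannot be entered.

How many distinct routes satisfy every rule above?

A right/down-only route from A to W makes exactly 3 down-moves and 4 right-moves in some order.
With no other constraints that would be C(7,3) = 35 routes.
Subtract routes through each blocked cell (inclusion–exclusion for overlaps): − through J: 18 − through M: 5 → 12.
That gives 12 routes.

12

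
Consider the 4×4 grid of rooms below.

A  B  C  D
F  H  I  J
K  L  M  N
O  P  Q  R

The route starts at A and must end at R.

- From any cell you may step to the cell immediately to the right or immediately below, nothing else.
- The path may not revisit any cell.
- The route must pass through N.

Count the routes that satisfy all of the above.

A right/down-only route from A to R makes exactly 3 down-moves and 3 right-moves in some order.
With no other constraints that would be C(6,3) = 20 routes.
Split at N and multiply the segment counts: A→N: 10; N→R: 1; product = 10.
That gives 10 routes.

10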